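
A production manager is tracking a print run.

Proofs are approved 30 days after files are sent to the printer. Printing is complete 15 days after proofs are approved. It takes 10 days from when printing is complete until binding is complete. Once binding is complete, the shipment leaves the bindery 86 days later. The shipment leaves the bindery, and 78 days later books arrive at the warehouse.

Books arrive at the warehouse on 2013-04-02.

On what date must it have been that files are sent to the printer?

2012-08-26

Books arrive at the warehouse: Apr 2, 2013.
The shipment leaves the bindery: Apr 2, 2013 − 78 days = Jan 14, 2013.
Binding is complete: Jan 14, 2013 − 86 days = Oct 20, 2012.
Printing is complete: Oct 20, 2012 − 10 days = Oct 10, 2012.
Proofs are approved: Oct 10, 2012 − 15 days = Sep 25, 2012.
Files are sent to the printer: Sep 25, 2012 − 30 days = Aug 26, 2012.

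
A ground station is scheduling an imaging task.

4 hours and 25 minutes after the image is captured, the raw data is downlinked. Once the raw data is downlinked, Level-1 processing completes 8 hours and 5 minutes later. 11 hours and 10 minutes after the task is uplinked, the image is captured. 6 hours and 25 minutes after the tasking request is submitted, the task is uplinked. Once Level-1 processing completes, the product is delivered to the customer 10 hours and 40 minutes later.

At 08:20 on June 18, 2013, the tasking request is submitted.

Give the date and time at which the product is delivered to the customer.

The tasking request is submitted: 08:20 Jun 18, 2013.
The task is uplinked: 08:20 Jun 18, 2013 + 6h25m = 14:45 Jun 18, 2013.
The image is captured: 14:45 Jun 18, 2013 + 11h10m = 01:55 Jun 19, 2013.
The raw data is downlinked: 01:55 Jun 19, 2013 + 4h25m = 06:20 Jun 19, 2013.
Level-1 processing completes: 06:20 Jun 19, 2013 + 8h05m = 14:25 Jun 19, 2013.
The product is delivered to the customer: 14:25 Jun 19, 2013 + 10h40m = 01:05 Jun 20, 2013.

01:05 on June 20, 2013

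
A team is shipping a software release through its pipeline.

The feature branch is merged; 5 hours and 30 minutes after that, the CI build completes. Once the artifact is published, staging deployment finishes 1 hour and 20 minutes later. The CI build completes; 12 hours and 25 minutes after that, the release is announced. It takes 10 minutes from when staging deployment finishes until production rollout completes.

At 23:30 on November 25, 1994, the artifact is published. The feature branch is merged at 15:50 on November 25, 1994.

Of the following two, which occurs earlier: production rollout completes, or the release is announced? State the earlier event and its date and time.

Production rollout completes — 01:00 on November 26, 1994

The artifact is published: 23:30 Nov 25, 1994.
Staging deployment finishes: 23:30 Nov 25, 1994 + 1h20m = 00:50 Nov 26, 1994.
Production rollout completes: 00:50 Nov 26, 1994 + 10m = 01:00 Nov 26, 1994.
The feature branch is merged: 15:50 Nov 25, 1994.
The CI build completes: 15:50 Nov 25, 1994 + 5h30m = 21:20 Nov 25, 1994.
The release is announced: 21:20 Nov 25, 1994 + 12h25m = 09:45 Nov 26, 1994.
Comparing: production rollout completes at 01:00 Nov 26, 1994 vs the release is announced at 09:45 Nov 26, 1994. Earlier: production rollout completes.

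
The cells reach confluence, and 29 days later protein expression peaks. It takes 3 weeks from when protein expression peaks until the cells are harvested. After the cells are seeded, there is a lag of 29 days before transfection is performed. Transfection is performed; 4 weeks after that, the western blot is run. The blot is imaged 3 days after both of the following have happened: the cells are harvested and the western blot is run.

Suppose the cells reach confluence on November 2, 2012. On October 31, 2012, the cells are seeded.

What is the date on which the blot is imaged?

December 30, 2012

The cells reach confluence: Nov 2, 2012.
Protein expression peaks: Nov 2, 2012 + 29 days = Dec 1, 2012.
The cells are harvested: Dec 1, 2012 + 3 weeks = Dec 22, 2012.
The cells are seeded: Oct 31, 2012.
Transfection is performed: Oct 31, 2012 + 29 days = Nov 29, 2012.
The western blot is run: Nov 29, 2012 + 4 weeks = Dec 27, 2012.
Both prerequisites met — the cells are harvested (Dec 22, 2012), the western blot is run (Dec 27, 2012); the later is Dec 27, 2012.
The blot is imaged: Dec 27, 2012 + 3 days = Dec 30, 2012.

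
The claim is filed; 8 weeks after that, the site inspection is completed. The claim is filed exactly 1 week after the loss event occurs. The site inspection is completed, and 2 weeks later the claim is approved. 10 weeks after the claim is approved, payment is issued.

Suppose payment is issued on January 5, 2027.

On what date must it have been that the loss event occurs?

August 11, 2026

Payment is issued: Jan 5, 2027.
The claim is approved: Jan 5, 2027 − 10 weeks = Oct 27, 2026.
The site inspection is completed: Oct 27, 2026 − 2 weeks = Oct 13, 2026.
The claim is filed: Oct 13, 2026 − 8 weeks = Aug 18, 2026.
The loss event occurs: Aug 18, 2026 − 1 week = Aug 11, 2026.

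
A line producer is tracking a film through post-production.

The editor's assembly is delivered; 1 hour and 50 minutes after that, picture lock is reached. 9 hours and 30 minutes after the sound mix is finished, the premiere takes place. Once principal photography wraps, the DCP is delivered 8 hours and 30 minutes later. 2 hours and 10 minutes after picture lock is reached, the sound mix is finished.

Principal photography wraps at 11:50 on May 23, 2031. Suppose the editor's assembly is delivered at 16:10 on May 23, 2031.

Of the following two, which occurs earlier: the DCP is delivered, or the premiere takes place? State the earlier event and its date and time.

The DCP is delivered — 20:20 on May 23, 2031

Principal photography wraps: 11:50 May 23, 2031.
The DCP is delivered: 11:50 May 23, 2031 + 8h30m = 20:20 May 23, 2031.
The editor's assembly is delivered: 16:10 May 23, 2031.
Picture lock is reached: 16:10 May 23, 2031 + 1h50m = 18:00 May 23, 2031.
The sound mix is finished: 18:00 May 23, 2031 + 2h10m = 20:10 May 23, 2031.
The premiere takes place: 20:10 May 23, 2031 + 9h30m = 05:40 May 24, 2031.
Comparing: the DCP is delivered at 20:20 May 23, 2031 vs the premiere takes place at 05:40 May 24, 2031. Earlier: the DCP is delivered.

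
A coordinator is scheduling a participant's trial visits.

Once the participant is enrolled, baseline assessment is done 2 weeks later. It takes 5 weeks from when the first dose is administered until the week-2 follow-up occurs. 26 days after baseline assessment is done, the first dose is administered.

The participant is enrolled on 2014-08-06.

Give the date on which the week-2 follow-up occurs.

The participant is enrolled: Aug 6, 2014.
Baseline assessment is done: Aug 6, 2014 + 2 weeks = Aug 20, 2014.
The first dose is administered: Aug 20, 2014 + 26 days = Sep 15, 2014.
The week-2 follow-up occurs: Sep 15, 2014 + 5 weeks = Oct 20, 2014.

2014-10-20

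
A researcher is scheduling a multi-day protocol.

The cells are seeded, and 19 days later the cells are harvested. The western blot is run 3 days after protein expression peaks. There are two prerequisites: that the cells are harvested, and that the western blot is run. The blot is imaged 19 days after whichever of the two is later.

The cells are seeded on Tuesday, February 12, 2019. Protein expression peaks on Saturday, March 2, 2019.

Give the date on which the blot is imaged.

Sunday, March 24, 2019

The cells are seeded: Feb 12, 2019.
The cells are harvested: Feb 12, 2019 + 19 days = Mar 3, 2019.
Protein expression peaks: Mar 2, 2019.
The western blot is run: Mar 2, 2019 + 3 days = Mar 5, 2019.
Both prerequisites met — the cells are harvested (Mar 3, 2019), the western blot is run (Mar 5, 2019); the later is Mar 5, 2019.
The blot is imaged: Mar 5, 2019 + 19 days = Mar 24, 2019.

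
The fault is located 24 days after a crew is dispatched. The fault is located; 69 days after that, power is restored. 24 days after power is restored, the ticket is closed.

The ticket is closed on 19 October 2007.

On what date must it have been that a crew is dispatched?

The ticket is closed: Oct 19, 2007.
Power is restored: Oct 19, 2007 − 24 days = Sep 25, 2007.
The fault is located: Sep 25, 2007 − 69 days = Jul 18, 2007.
A crew is dispatched: Jul 18, 2007 − 24 days = Jun 24, 2007.

24 June 2007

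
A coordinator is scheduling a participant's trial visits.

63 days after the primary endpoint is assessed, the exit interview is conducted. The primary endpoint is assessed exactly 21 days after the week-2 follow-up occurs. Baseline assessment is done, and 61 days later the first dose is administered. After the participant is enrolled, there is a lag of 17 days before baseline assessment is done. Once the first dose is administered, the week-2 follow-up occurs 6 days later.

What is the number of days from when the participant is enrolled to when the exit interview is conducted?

168 days

Causal path: the participant is enrolled → baseline assessment is done → the first dose is administered → the week-2 follow-up occurs → the primary endpoint is assessed → the exit interview is conducted.
Total delay along the path: 17 + 61 + 6 + 21 + 63 = 168 days.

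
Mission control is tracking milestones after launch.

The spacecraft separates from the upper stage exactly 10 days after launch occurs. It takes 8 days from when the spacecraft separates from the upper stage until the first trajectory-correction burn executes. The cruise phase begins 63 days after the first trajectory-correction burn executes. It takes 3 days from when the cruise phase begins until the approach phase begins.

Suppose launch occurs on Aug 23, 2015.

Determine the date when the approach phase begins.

Launch occurs: Aug 23, 2015.
The spacecraft separates from the upper stage: Aug 23, 2015 + 10 days = Sep 2, 2015.
The first trajectory-correction burn executes: Sep 2, 2015 + 8 days = Sep 10, 2015.
The cruise phase begins: Sep 10, 2015 + 63 days = Nov 12, 2015.
The approach phase begins: Nov 12, 2015 + 3 days = Nov 15, 2015.

Nov 15, 2015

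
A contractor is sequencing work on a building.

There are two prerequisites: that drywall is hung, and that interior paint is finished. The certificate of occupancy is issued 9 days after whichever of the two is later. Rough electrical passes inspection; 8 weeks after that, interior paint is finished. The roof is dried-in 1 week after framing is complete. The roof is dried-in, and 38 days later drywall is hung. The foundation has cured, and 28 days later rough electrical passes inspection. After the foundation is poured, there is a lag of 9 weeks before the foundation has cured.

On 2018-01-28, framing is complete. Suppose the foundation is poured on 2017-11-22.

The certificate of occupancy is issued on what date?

Framing is complete: Jan 28, 2018.
The roof is dried-in: Jan 28, 2018 + 1 week = Feb 4, 2018.
Drywall is hung: Feb 4, 2018 + 38 days = Mar 14, 2018.
The foundation is poured: Nov 22, 2017.
The foundation has cured: Nov 22, 2017 + 9 weeks = Jan 24, 2018.
Rough electrical passes inspection: Jan 24, 2018 + 28 days = Feb 21, 2018.
Interior paint is finished: Feb 21, 2018 + 8 weeks = Apr 18, 2018.
Both prerequisites met — drywall is hung (Mar 14, 2018), interior paint is finished (Apr 18, 2018); the later is Apr 18, 2018.
The certificate of occupancy is issued: Apr 18, 2018 + 9 days = Apr 27, 2018.

2018-04-27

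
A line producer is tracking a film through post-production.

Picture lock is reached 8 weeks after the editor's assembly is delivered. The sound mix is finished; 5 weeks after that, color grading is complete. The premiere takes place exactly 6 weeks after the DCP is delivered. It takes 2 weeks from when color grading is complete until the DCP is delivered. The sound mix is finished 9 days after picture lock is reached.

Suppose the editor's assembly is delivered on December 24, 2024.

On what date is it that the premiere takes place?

The editor's assembly is delivered: Dec 24, 2024.
Picture lock is reached: Dec 24, 2024 + 8 weeks = Feb 18, 2025.
The sound mix is finished: Feb 18, 2025 + 9 days = Feb 27, 2025.
Color grading is complete: Feb 27, 2025 + 5 weeks = Apr 3, 2025.
The DCP is delivered: Apr 3, 2025 + 2 weeks = Apr 17, 2025.
The premiere takes place: Apr 17, 2025 + 6 weeks = May 29, 2025.

May 29, 2025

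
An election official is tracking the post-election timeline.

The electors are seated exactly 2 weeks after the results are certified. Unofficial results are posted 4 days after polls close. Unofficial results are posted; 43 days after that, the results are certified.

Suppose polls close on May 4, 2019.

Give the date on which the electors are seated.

Polls close: May 4, 2019.
Unofficial results are posted: May 4, 2019 + 4 days = May 8, 2019.
The results are certified: May 8, 2019 + 43 days = Jun 20, 2019.
The electors are seated: Jun 20, 2019 + 2 weeks = Jul 4, 2019.

July 4, 2019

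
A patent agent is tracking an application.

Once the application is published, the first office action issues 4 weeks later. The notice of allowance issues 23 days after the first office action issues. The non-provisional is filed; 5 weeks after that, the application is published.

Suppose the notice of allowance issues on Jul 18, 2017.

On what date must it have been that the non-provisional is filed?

The notice of allowance issues: Jul 18, 2017.
The first office action issues: Jul 18, 2017 − 23 days = Jun 25, 2017.
The application is published: Jun 25, 2017 − 4 weeks = May 28, 2017.
The non-provisional is filed: May 28, 2017 − 5 weeks = Apr 23, 2017.

Apr 23, 2017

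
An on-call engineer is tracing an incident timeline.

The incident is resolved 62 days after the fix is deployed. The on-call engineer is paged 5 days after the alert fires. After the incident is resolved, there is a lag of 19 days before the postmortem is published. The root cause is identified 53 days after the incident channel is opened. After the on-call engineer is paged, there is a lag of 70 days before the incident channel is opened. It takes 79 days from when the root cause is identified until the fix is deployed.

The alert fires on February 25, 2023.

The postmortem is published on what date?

December 10, 2023

The alert fires: Feb 25, 2023.
The on-call engineer is paged: Feb 25, 2023 + 5 days = Mar 2, 2023.
The incident channel is opened: Mar 2, 2023 + 70 days = May 11, 2023.
The root cause is identified: May 11, 2023 + 53 days = Jul 3, 2023.
The fix is deployed: Jul 3, 2023 + 79 days = Sep 20, 2023.
The incident is resolved: Sep 20, 2023 + 62 days = Nov 21, 2023.
The postmortem is published: Nov 21, 2023 + 19 days = Dec 10, 2023.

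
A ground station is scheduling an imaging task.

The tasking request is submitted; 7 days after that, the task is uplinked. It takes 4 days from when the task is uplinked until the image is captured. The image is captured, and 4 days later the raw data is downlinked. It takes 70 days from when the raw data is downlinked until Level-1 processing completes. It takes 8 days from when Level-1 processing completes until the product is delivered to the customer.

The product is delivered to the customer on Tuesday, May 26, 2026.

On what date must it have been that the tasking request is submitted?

The product is delivered to the customer: May 26, 2026.
Level-1 processing completes: May 26, 2026 − 8 days = May 18, 2026.
The raw data is downlinked: May 18, 2026 − 70 days = Mar 9, 2026.
The image is captured: Mar 9, 2026 − 4 days = Mar 5, 2026.
The task is uplinked: Mar 5, 2026 − 4 days = Mar 1, 2026.
The tasking request is submitted: Mar 1, 2026 − 7 days = Feb 22, 2026.

Sunday, February 22, 2026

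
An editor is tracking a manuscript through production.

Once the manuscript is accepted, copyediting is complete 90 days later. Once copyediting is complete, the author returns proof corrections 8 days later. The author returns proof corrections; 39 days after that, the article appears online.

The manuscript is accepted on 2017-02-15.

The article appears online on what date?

The manuscript is accepted: Feb 15, 2017.
Copyediting is complete: Feb 15, 2017 + 90 days = May 16, 2017.
The author returns proof corrections: May 16, 2017 + 8 days = May 24, 2017.
The article appears online: May 24, 2017 + 39 days = Jul 2, 2017.

2017-07-02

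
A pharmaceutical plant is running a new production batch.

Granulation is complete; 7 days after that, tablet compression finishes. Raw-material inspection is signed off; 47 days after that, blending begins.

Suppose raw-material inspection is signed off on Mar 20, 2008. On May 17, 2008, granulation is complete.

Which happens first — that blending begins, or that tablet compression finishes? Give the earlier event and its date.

Raw-material inspection is signed off: Mar 20, 2008.
Blending begins: Mar 20, 2008 + 47 days = May 6, 2008.
Granulation is complete: May 17, 2008.
Tablet compression finishes: May 17, 2008 + 7 days = May 24, 2008.
Comparing: blending begins on May 6, 2008 vs tablet compression finishes on May 24, 2008. Earlier: blending begins.

Blending begins — May 6, 2008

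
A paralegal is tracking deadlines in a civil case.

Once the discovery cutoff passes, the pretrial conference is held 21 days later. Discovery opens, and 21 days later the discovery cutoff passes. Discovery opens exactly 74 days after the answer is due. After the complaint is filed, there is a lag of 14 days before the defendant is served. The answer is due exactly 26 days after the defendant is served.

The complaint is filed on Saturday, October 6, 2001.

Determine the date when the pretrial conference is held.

The complaint is filed: Oct 6, 2001.
The defendant is served: Oct 6, 2001 + 14 days = Oct 20, 2001.
The answer is due: Oct 20, 2001 + 26 days = Nov 15, 2001.
Discovery opens: Nov 15, 2001 + 74 days = Jan 28, 2002.
The discovery cutoff passes: Jan 28, 2002 + 21 days = Feb 18, 2002.
The pretrial conference is held: Feb 18, 2002 + 21 days = Mar 11, 2002.

Monday, March 11, 2002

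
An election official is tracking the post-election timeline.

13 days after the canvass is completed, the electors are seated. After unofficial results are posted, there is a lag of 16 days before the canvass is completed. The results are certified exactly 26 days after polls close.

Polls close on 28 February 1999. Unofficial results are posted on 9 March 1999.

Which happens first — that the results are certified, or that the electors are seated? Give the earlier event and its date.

Polls close: Feb 28, 1999.
The results are certified: Feb 28, 1999 + 26 days = Mar 26, 1999.
Unofficial results are posted: Mar 9, 1999.
The canvass is completed: Mar 9, 1999 + 16 days = Mar 25, 1999.
The electors are seated: Mar 25, 1999 + 13 days = Apr 7, 1999.
Comparing: the results are certified on Mar 26, 1999 vs the electors are seated on Apr 7, 1999. Earlier: the results are certified.

The results are certified — 26 March 1999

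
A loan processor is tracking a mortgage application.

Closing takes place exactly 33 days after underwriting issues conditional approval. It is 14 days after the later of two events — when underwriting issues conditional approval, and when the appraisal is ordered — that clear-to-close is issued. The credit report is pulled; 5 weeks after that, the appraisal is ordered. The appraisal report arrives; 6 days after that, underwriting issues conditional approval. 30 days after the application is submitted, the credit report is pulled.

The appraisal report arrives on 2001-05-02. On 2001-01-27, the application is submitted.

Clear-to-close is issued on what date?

The appraisal report arrives: May 2, 2001.
Underwriting issues conditional approval: May 2, 2001 + 6 days = May 8, 2001.
The application is submitted: Jan 27, 2001.
The credit report is pulled: Jan 27, 2001 + 30 days = Feb 26, 2001.
The appraisal is ordered: Feb 26, 2001 + 5 weeks = Apr 2, 2001.
Both prerequisites met — underwriting issues conditional approval (May 8, 2001), the appraisal is ordered (Apr 2, 2001); the later is May 8, 2001.
Clear-to-close is issued: May 8, 2001 + 14 days = May 22, 2001.

2001-05-22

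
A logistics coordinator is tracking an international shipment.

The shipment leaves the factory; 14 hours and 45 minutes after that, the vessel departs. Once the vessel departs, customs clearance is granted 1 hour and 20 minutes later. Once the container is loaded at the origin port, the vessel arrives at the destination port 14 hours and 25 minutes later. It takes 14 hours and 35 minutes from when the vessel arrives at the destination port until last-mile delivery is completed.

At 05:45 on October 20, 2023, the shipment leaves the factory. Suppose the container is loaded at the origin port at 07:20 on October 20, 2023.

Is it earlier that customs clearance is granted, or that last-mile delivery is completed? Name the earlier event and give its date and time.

Customs clearance is granted — 21:50 on October 20, 2023

The shipment leaves the factory: 05:45 Oct 20, 2023.
The vessel departs: 05:45 Oct 20, 2023 + 14h45m = 20:30 Oct 20, 2023.
Customs clearance is granted: 20:30 Oct 20, 2023 + 1h20m = 21:50 Oct 20, 2023.
The container is loaded at the origin port: 07:20 Oct 20, 2023.
The vessel arrives at the destination port: 07:20 Oct 20, 2023 + 14h25m = 21:45 Oct 20, 2023.
Last-mile delivery is completed: 21:45 Oct 20, 2023 + 14h35m = 12:20 Oct 21, 2023.
Comparing: customs clearance is granted at 21:50 Oct 20, 2023 vs last-mile delivery is completed at 12:20 Oct 21, 2023. Earlier: customs clearance is granted.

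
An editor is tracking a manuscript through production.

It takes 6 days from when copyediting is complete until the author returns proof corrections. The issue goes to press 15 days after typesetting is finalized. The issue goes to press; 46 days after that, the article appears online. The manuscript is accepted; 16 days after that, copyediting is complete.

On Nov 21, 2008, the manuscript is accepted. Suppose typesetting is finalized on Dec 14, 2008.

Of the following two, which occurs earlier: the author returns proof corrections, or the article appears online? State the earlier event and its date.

The manuscript is accepted: Nov 21, 2008.
Copyediting is complete: Nov 21, 2008 + 16 days = Dec 7, 2008.
The author returns proof corrections: Dec 7, 2008 + 6 days = Dec 13, 2008.
Typesetting is finalized: Dec 14, 2008.
The issue goes to press: Dec 14, 2008 + 15 days = Dec 29, 2008.
The article appears online: Dec 29, 2008 + 46 days = Feb 13, 2009.
Comparing: the author returns proof corrections on Dec 13, 2008 vs the article appears online on Feb 13, 2009. Earlier: the author returns proof corrections.

The author returns proof corrections — Dec 13, 2008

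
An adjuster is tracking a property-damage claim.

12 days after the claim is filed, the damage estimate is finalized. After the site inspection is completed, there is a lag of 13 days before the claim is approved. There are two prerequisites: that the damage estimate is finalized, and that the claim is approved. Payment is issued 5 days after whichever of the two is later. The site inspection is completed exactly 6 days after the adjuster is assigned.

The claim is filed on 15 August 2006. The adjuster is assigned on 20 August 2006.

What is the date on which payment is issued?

13 September 2006

The claim is filed: Aug 15, 2006.
The damage estimate is finalized: Aug 15, 2006 + 12 days = Aug 27, 2006.
The adjuster is assigned: Aug 20, 2006.
The site inspection is completed: Aug 20, 2006 + 6 days = Aug 26, 2006.
The claim is approved: Aug 26, 2006 + 13 days = Sep 8, 2006.
Both prerequisites met — the damage estimate is finalized (Aug 27, 2006), the claim is approved (Sep 8, 2006); the later is Sep 8, 2006.
Payment is issued: Sep 8, 2006 + 5 days = Sep 13, 2006.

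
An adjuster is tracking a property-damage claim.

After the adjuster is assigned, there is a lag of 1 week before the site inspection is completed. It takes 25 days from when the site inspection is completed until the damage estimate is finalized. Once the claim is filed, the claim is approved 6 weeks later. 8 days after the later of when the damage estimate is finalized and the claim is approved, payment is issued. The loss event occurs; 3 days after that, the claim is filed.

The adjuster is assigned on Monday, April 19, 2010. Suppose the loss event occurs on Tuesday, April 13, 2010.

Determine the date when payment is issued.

Saturday, June 5, 2010

The adjuster is assigned: Apr 19, 2010.
The site inspection is completed: Apr 19, 2010 + 1 week = Apr 26, 2010.
The damage estimate is finalized: Apr 26, 2010 + 25 days = May 21, 2010.
The loss event occurs: Apr 13, 2010.
The claim is filed: Apr 13, 2010 + 3 days = Apr 16, 2010.
The claim is approved: Apr 16, 2010 + 6 weeks = May 28, 2010.
Both prerequisites met — the damage estimate is finalized (May 21, 2010), the claim is approved (May 28, 2010); the later is May 28, 2010.
Payment is issued: May 28, 2010 + 8 days = Jun 5, 2010.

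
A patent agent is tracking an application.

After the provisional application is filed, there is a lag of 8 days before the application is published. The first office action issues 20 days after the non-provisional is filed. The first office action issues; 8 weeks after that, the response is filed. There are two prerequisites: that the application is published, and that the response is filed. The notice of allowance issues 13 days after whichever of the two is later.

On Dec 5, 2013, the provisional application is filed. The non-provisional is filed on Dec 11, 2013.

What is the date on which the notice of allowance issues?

The provisional application is filed: Dec 5, 2013.
The application is published: Dec 5, 2013 + 8 days = Dec 13, 2013.
The non-provisional is filed: Dec 11, 2013.
The first office action issues: Dec 11, 2013 + 20 days = Dec 31, 2013.
The response is filed: Dec 31, 2013 + 8 weeks = Feb 25, 2014.
Both prerequisites met — the application is published (Dec 13, 2013), the response is filed (Feb 25, 2014); the later is Feb 25, 2014.
The notice of allowance issues: Feb 25, 2014 + 13 days = Mar 10, 2014.

Mar 10, 2014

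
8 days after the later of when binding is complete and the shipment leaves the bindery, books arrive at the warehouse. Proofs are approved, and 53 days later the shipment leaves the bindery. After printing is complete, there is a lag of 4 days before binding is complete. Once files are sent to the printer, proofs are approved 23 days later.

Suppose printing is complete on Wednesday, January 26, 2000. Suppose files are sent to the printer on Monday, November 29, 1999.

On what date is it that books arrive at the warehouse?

Monday, February 21, 2000

Printing is complete: Jan 26, 2000.
Binding is complete: Jan 26, 2000 + 4 days = Jan 30, 2000.
Files are sent to the printer: Nov 29, 1999.
Proofs are approved: Nov 29, 1999 + 23 days = Dec 22, 1999.
The shipment leaves the bindery: Dec 22, 1999 + 53 days = Feb 13, 2000.
Both prerequisites met — binding is complete (Jan 30, 2000), the shipment leaves the bindery (Feb 13, 2000); the later is Feb 13, 2000.
Books arrive at the warehouse: Feb 13, 2000 + 8 days = Feb 21, 2000.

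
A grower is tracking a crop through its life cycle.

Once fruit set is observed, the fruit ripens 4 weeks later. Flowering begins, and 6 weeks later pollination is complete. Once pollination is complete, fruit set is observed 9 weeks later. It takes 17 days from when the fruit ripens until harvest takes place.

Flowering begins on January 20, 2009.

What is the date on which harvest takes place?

Flowering begins: Jan 20, 2009.
Pollination is complete: Jan 20, 2009 + 6 weeks = Mar 3, 2009.
Fruit set is observed: Mar 3, 2009 + 9 weeks = May 5, 2009.
The fruit ripens: May 5, 2009 + 4 weeks = Jun 2, 2009.
Harvest takes place: Jun 2, 2009 + 17 days = Jun 19, 2009.

June 19, 2009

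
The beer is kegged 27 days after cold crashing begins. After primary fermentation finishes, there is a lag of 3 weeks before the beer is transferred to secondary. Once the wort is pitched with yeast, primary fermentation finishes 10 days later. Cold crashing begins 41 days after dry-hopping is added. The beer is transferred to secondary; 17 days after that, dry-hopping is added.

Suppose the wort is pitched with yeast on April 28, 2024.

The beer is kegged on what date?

The wort is pitched with yeast: Apr 28, 2024.
Primary fermentation finishes: Apr 28, 2024 + 10 days = May 8, 2024.
The beer is transferred to secondary: May 8, 2024 + 3 weeks = May 29, 2024.
Dry-hopping is added: May 29, 2024 + 17 days = Jun 15, 2024.
Cold crashing begins: Jun 15, 2024 + 41 days = Jul 26, 2024.
The beer is kegged: Jul 26, 2024 + 27 days = Aug 22, 2024.

August 22, 2024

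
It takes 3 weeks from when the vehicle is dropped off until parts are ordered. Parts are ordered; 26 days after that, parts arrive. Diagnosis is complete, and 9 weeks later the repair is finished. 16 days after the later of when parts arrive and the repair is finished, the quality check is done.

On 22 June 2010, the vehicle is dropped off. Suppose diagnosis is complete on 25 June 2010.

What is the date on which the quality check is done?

The vehicle is dropped off: Jun 22, 2010.
Parts are ordered: Jun 22, 2010 + 3 weeks = Jul 13, 2010.
Parts arrive: Jul 13, 2010 + 26 days = Aug 8, 2010.
Diagnosis is complete: Jun 25, 2010.
The repair is finished: Jun 25, 2010 + 9 weeks = Aug 27, 2010.
Both prerequisites met — parts arrive (Aug 8, 2010), the repair is finished (Aug 27, 2010); the later is Aug 27, 2010.
The quality check is done: Aug 27, 2010 + 16 days = Sep 12, 2010.

12 September 2010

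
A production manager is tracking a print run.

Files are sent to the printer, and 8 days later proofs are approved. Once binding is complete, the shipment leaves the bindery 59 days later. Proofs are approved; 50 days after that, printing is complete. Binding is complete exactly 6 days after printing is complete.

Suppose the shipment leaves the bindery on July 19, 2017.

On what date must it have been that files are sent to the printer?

The shipment leaves the bindery: Jul 19, 2017.
Binding is complete: Jul 19, 2017 − 59 days = May 21, 2017.
Printing is complete: May 21, 2017 − 6 days = May 15, 2017.
Proofs are approved: May 15, 2017 − 50 days = Mar 26, 2017.
Files are sent to the printer: Mar 26, 2017 − 8 days = Mar 18, 2017.

March 18, 2017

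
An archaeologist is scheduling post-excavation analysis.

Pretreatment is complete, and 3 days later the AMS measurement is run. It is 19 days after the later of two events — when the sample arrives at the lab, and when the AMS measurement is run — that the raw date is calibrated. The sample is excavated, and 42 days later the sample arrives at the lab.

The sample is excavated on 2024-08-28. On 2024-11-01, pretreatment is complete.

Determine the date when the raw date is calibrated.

2024-11-23

The sample is excavated: Aug 28, 2024.
The sample arrives at the lab: Aug 28, 2024 + 42 days = Oct 9, 2024.
Pretreatment is complete: Nov 1, 2024.
The AMS measurement is run: Nov 1, 2024 + 3 days = Nov 4, 2024.
Both prerequisites met — the sample arrives at the lab (Oct 9, 2024), the AMS measurement is run (Nov 4, 2024); the later is Nov 4, 2024.
The raw date is calibrated: Nov 4, 2024 + 19 days = Nov 23, 2024.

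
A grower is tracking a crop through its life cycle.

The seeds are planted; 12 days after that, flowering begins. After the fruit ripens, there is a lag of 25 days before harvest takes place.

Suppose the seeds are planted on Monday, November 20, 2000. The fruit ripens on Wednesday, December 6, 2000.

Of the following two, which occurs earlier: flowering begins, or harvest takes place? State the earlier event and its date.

The seeds are planted: Nov 20, 2000.
Flowering begins: Nov 20, 2000 + 12 days = Dec 2, 2000.
The fruit ripens: Dec 6, 2000.
Harvest takes place: Dec 6, 2000 + 25 days = Dec 31, 2000.
Comparing: flowering begins on Dec 2, 2000 vs harvest takes place on Dec 31, 2000. Earlier: flowering begins.

Flowering begins — Saturday, December 2, 2000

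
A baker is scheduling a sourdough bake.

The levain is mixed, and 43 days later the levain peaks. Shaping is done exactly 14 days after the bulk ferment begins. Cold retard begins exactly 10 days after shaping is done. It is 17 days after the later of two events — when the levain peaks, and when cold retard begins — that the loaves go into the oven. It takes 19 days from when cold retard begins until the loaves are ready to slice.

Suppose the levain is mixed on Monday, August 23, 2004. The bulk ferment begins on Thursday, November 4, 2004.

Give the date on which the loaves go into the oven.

The levain is mixed: Aug 23, 2004.
The levain peaks: Aug 23, 2004 + 43 days = Oct 5, 2004.
The bulk ferment begins: Nov 4, 2004.
Shaping is done: Nov 4, 2004 + 14 days = Nov 18, 2004.
Cold retard begins: Nov 18, 2004 + 10 days = Nov 28, 2004.
Both prerequisites met — the levain peaks (Oct 5, 2004), cold retard begins (Nov 28, 2004); the later is Nov 28, 2004.
The loaves go into the oven: Nov 28, 2004 + 17 days = Dec 15, 2004.

Wednesday, December 15, 2004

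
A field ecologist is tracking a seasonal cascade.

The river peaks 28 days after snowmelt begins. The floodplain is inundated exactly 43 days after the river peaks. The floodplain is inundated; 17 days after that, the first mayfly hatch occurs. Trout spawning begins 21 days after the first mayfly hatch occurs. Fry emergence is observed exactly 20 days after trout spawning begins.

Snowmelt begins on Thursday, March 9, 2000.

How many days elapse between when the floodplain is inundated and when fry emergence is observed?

Causal path: the floodplain is inundated → the first mayfly hatch occurs → trout spawning begins → fry emergence is observed.
Total delay along the path: 17 + 21 + 20 = 58 days.

58 days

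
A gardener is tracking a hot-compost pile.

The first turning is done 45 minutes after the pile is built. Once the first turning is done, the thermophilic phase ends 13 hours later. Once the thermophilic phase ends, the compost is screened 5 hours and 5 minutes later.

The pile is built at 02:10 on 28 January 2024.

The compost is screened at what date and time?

The pile is built: 02:10 Jan 28, 2024.
The first turning is done: 02:10 Jan 28, 2024 + 45m = 02:55 Jan 28, 2024.
The thermophilic phase ends: 02:55 Jan 28, 2024 + 13h = 15:55 Jan 28, 2024.
The compost is screened: 15:55 Jan 28, 2024 + 5h05m = 21:00 Jan 28, 2024.

21:00 on 28 January 2024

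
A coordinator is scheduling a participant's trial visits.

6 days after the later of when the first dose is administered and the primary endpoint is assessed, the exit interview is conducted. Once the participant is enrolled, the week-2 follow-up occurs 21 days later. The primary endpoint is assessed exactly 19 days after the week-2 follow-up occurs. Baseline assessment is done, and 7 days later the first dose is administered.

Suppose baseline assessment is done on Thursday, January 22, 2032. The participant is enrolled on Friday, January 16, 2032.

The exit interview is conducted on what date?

Tuesday, March 2, 2032

Baseline assessment is done: Jan 22, 2032.
The first dose is administered: Jan 22, 2032 + 7 days = Jan 29, 2032.
The participant is enrolled: Jan 16, 2032.
The week-2 follow-up occurs: Jan 16, 2032 + 21 days = Feb 6, 2032.
The primary endpoint is assessed: Feb 6, 2032 + 19 days = Feb 25, 2032.
Both prerequisites met — the first dose is administered (Jan 29, 2032), the primary endpoint is assessed (Feb 25, 2032); the later is Feb 25, 2032.
The exit interview is conducted: Feb 25, 2032 + 6 days = Mar 2, 2032.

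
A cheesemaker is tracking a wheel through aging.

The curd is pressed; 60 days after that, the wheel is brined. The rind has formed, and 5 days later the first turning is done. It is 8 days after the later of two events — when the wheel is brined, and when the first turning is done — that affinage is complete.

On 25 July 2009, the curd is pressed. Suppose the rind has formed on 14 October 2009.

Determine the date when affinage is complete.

27 October 2009

The curd is pressed: Jul 25, 2009.
The wheel is brined: Jul 25, 2009 + 60 days = Sep 23, 2009.
The rind has formed: Oct 14, 2009.
The first turning is done: Oct 14, 2009 + 5 days = Oct 19, 2009.
Both prerequisites met — the wheel is brined (Sep 23, 2009), the first turning is done (Oct 19, 2009); the later is Oct 19, 2009.
Affinage is complete: Oct 19, 2009 + 8 days = Oct 27, 2009.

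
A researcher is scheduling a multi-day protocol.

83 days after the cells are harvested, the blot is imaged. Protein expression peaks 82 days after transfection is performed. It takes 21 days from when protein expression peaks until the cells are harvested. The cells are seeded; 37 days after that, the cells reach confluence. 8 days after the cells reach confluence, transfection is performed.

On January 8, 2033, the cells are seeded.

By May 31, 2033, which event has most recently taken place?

The cells are seeded: Jan 8, 2033.
The cells reach confluence: Jan 8, 2033 + 37 days = Feb 14, 2033.
Transfection is performed: Feb 14, 2033 + 8 days = Feb 22, 2033.
Protein expression peaks: Feb 22, 2033 + 82 days = May 15, 2033.
The cells are harvested: May 15, 2033 + 21 days = Jun 5, 2033.
The blot is imaged: Jun 5, 2033 + 83 days = Aug 27, 2033.
May 31, 2033 falls between when protein expression peaks (May 15, 2033) and when the cells are harvested (Jun 5, 2033).

Protein expression peaks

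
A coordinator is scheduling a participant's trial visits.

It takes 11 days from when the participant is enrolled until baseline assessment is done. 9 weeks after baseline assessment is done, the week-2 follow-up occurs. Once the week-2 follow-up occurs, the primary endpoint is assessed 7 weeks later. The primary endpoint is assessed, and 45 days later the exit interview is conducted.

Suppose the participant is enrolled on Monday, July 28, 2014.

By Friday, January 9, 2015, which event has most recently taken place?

The participant is enrolled: Jul 28, 2014.
Baseline assessment is done: Jul 28, 2014 + 11 days = Aug 8, 2014.
The week-2 follow-up occurs: Aug 8, 2014 + 9 weeks = Oct 10, 2014.
The primary endpoint is assessed: Oct 10, 2014 + 7 weeks = Nov 28, 2014.
The exit interview is conducted: Nov 28, 2014 + 45 days = Jan 12, 2015.
Jan 9, 2015 falls between when the primary endpoint is assessed (Nov 28, 2014) and when the exit interview is conducted (Jan 12, 2015).

The primary endpoint is assessed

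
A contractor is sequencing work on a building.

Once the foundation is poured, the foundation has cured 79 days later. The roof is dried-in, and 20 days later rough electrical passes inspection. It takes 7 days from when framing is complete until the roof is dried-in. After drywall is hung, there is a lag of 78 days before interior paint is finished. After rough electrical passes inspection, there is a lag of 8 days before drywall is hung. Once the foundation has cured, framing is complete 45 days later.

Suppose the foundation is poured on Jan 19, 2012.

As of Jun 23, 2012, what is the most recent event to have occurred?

The foundation is poured: Jan 19, 2012.
The foundation has cured: Jan 19, 2012 + 79 days = Apr 7, 2012.
Framing is complete: Apr 7, 2012 + 45 days = May 22, 2012.
The roof is dried-in: May 22, 2012 + 7 days = May 29, 2012.
Rough electrical passes inspection: May 29, 2012 + 20 days = Jun 18, 2012.
Drywall is hung: Jun 18, 2012 + 8 days = Jun 26, 2012.
Interior paint is finished: Jun 26, 2012 + 78 days = Sep 12, 2012.
Jun 23, 2012 falls between when rough electrical passes inspection (Jun 18, 2012) and when drywall is hung (Jun 26, 2012).

Rough electrical passes inspection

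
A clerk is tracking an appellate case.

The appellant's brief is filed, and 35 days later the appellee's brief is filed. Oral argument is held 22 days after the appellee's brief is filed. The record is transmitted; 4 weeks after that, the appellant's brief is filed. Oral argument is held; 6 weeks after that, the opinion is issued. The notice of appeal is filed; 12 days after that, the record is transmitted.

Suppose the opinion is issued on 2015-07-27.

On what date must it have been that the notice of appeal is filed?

2015-03-10

The opinion is issued: Jul 27, 2015.
Oral argument is held: Jul 27, 2015 − 6 weeks = Jun 15, 2015.
The appellee's brief is filed: Jun 15, 2015 − 22 days = May 24, 2015.
The appellant's brief is filed: May 24, 2015 − 35 days = Apr 19, 2015.
The record is transmitted: Apr 19, 2015 − 4 weeks = Mar 22, 2015.
The notice of appeal is filed: Mar 22, 2015 − 12 days = Mar 10, 2015.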